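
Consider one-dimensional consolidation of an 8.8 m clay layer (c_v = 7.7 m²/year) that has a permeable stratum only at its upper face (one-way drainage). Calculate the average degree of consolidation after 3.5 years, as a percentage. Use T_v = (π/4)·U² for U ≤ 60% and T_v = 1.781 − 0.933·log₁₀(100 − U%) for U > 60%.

U ≈ 65.7 %

Drainage path length: H_d = H = 8.8 m (single drainage).
T_v = c_v·t/H_d² = 7.7×3.5/8.8² = 0.34801.
T_v = 0.34801 corresponds to the U > 60% branch:
U = 1 − 10^((1.781 − T_v)/0.933)/100 = 0.6565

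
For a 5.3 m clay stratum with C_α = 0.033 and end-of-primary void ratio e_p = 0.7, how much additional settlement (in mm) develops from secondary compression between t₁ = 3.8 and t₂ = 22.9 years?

Secondary compression: S_s = C_α·H/(1+e_p)·log₁₀(t₂/t₁)
S_s = 0.033×5.3/(1+0.7)×log₁₀(22.9/3.8)
    = 0.1029 × 0.7801 = 0.08025 m

S_s ≈ 80.3 mm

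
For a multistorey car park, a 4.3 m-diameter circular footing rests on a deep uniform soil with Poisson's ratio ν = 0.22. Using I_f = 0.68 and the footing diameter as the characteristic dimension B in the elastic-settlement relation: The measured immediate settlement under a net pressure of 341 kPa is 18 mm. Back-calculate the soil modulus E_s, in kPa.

E_s ≈ 52700 kPa

S_e = q·B·(1−ν²)/E_s · I_f  ⇒  E_s = q·B·(1−ν²)·I_f / S_e.
E_s = 341 × 4.3 × 0.9516 × 0.68 / 0.018 = 52710 kPa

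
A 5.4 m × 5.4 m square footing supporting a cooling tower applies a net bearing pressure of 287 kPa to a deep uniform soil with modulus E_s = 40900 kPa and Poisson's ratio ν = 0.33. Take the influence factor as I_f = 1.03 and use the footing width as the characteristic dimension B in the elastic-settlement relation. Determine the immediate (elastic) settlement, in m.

S_e ≈ 0.0348 m

Immediate (elastic) settlement: S_e = q·B·(1−ν²)/E_s · I_f.
S_e = 287 × 5.4 × (1 − 0.33²) / 40900 × 1.03
    = 287 × 5.4 × 0.8911 / 40900 × 1.03
    = 0.03478 m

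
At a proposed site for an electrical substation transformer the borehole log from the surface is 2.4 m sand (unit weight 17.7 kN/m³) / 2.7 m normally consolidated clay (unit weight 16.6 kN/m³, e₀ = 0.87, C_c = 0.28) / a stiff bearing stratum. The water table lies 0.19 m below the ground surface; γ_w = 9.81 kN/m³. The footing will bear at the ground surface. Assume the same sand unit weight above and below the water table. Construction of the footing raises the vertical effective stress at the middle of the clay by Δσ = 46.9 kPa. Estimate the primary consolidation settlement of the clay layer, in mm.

S_c ≈ 165 mm

Mid-depth of clay below the ground surface: z = 2.4 + 2.7/2 = 3.75 m.
Total vertical stress at mid-clay: σ_v = 17.7×2.4 + 16.6×1.35 = 64.89 kPa.
Pore pressure: u = 9.81×(3.75 − 0.19) = 34.924 kPa.
Initial effective stress: σ'_0 = σ_v − u = 64.89 − 34.924 = 29.966 kPa.
Final effective stress: σ'_f = σ'_0 + Δσ = 29.966 + 46.9 = 76.866 kPa.
Normally consolidated clay, so the full stress increment lies on the virgin compression line:
S_c = C_c·H/(1+e₀)·log₁₀(σ'_f/σ'_0) = 0.28×2.7/(1+0.87)×log₁₀(76.866/29.966)
    = 0.40428 × 0.40911 = 0.1654 m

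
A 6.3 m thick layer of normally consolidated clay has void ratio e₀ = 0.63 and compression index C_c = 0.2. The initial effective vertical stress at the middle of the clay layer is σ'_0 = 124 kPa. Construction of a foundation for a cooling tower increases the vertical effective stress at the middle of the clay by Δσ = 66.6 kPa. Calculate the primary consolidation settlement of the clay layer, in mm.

Final effective stress: σ'_f = σ'_0 + Δσ = 124 + 66.6 = 190.6 kPa.
Normally consolidated clay, so the full stress increment lies on the virgin compression line:
S_c = C_c·H/(1+e₀)·log₁₀(σ'_f/σ'_0) = 0.2×6.3/(1+0.63)×log₁₀(190.6/124)
    = 0.77301 × 0.1867 = 0.1443 m

S_c ≈ 144 mm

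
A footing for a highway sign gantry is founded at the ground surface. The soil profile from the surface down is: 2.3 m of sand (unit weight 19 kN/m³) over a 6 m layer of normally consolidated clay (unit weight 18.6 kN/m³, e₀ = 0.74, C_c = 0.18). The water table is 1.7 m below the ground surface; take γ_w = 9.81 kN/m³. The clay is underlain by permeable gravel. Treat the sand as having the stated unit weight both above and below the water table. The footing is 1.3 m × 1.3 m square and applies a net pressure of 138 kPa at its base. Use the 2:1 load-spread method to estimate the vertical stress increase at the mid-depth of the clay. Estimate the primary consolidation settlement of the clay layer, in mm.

S_c ≈ 21.6 mm

Mid-depth of clay below the ground surface: z = 2.3 + 6/2 = 5.3 m.
Total vertical stress at mid-clay: σ_v = 19×2.3 + 18.6×3 = 99.5 kPa.
Pore pressure: u = 9.81×(5.3 − 1.7) = 35.316 kPa.
Initial effective stress: σ'_0 = σ_v − u = 99.5 − 35.316 = 64.184 kPa.
Stress increase at mid-clay by the 2:1 spreading method:
Δσ = qBL/((B+z)(L+z)) = 138×1.3×1.3/((1.3+5.3)(1.3+5.3)) = 5.354 kPa
Final effective stress: σ'_f = σ'_0 + Δσ = 64.184 + 5.354 = 69.538 kPa.
Normally consolidated clay, so the full stress increment lies on the virgin compression line:
S_c = C_c·H/(1+e₀)·log₁₀(σ'_f/σ'_0) = 0.18×6/(1+0.74)×log₁₀(69.538/64.184)
    = 0.62069 × 0.034795 = 0.0216 m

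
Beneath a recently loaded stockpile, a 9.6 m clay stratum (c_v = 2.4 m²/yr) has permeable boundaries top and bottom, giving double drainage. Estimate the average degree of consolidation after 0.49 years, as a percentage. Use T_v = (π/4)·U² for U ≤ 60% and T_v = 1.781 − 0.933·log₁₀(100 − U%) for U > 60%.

Drainage path length: H_d = H/2 = 4.8 m (double drainage).
T_v = c_v·t/H_d² = 2.4×0.49/4.8² = 0.051042.
T_v = 0.051042 corresponds to the U ≤ 60% branch:
U = √(4T_v/π) = 0.2549

U ≈ 25.5 %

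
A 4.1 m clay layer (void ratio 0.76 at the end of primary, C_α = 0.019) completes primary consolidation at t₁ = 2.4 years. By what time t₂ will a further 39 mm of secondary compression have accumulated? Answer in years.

S_s = C_α·H/(1+e_p)·log₁₀(t₂/t₁) ⇒ log₁₀(t₂/t₁) = S_s·(1+e_p)/(C_α·H).
log₁₀(t₂/t₁) = 0.039 × (1+0.76) / (0.019×4.1) = 0.8811
t₂ = t₁ × 10^0.8811 = 2.4 × 7.606 = 18.25 years

t₂ ≈ 18.3 years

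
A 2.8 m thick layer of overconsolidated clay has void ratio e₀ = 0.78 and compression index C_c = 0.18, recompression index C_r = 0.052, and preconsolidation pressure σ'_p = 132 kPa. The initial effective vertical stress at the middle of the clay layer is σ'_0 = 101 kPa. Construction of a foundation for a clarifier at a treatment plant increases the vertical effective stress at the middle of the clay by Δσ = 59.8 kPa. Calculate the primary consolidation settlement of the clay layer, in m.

S_c ≈ 0.0338 m

Final effective stress: σ'_f = 101 + 59.8 = 160.8 kPa.
σ'_f = 160.8 > σ'_p = 132 kPa, so the stress path crosses the preconsolidation pressure — recompression up to σ'_p, then virgin compression beyond:
S_c = H/(1+e₀)·[C_r·log₁₀(σ'_p/σ'_0) + C_c·log₁₀(σ'_f/σ'_p)]
    = 2.8/1.78 × [0.052×log₁₀(132/101) + 0.18×log₁₀(160.8/132)]
    = 1.573 × [0.0060451 + 0.015428] = 0.03378 m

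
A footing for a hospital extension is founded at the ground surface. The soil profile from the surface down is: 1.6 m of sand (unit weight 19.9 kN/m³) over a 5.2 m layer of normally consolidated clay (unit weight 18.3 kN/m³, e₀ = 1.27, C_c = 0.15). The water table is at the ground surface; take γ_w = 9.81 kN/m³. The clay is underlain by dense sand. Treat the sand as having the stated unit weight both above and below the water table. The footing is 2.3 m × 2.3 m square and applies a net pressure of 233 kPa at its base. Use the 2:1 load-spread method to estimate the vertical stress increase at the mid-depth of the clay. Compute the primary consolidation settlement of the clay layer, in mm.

S_c ≈ 84.6 mm

Mid-depth of clay below the ground surface: z = 1.6 + 5.2/2 = 4.2 m.
Total vertical stress at mid-clay: σ_v = 19.9×1.6 + 18.3×2.6 = 79.42 kPa.
Pore pressure: u = 9.81×(4.2 − 0) = 41.202 kPa.
Initial effective stress: σ'_0 = σ_v − u = 79.42 − 41.202 = 38.218 kPa.
Stress increase at mid-clay by the 2:1 spreading method:
Δσ = qBL/((B+z)(L+z)) = 233×2.3×2.3/((2.3+4.2)(2.3+4.2)) = 29.173 kPa
Final effective stress: σ'_f = σ'_0 + Δσ = 38.218 + 29.173 = 67.391 kPa.
Normally consolidated clay, so the full stress increment lies on the virgin compression line:
S_c = C_c·H/(1+e₀)·log₁₀(σ'_f/σ'_0) = 0.15×5.2/(1+1.27)×log₁₀(67.391/38.218)
    = 0.34361 × 0.24633 = 0.08464 m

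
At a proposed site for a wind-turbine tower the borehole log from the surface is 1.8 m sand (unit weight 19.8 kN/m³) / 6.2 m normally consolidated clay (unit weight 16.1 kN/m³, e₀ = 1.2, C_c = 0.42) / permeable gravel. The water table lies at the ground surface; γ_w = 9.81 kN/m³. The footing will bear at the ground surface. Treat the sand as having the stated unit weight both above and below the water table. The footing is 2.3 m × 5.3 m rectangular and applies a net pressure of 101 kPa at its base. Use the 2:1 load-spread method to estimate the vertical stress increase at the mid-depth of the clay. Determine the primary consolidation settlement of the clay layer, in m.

Mid-depth of clay below the ground surface: z = 1.8 + 6.2/2 = 4.9 m.
Total vertical stress at mid-clay: σ_v = 19.8×1.8 + 16.1×3.1 = 85.55 kPa.
Pore pressure: u = 9.81×(4.9 − 0) = 48.069 kPa.
Initial effective stress: σ'_0 = σ_v − u = 85.55 − 48.069 = 37.481 kPa.
Stress increase at mid-clay by the 2:1 spreading method:
Δσ = qBL/((B+z)(L+z)) = 101×2.3×5.3/((2.3+4.9)(5.3+4.9)) = 16.765 kPa
Final effective stress: σ'_f = σ'_0 + Δσ = 37.481 + 16.765 = 54.246 kPa.
Normally consolidated clay, so the full stress increment lies on the virgin compression line:
S_c = C_c·H/(1+e₀)·log₁₀(σ'_f/σ'_0) = 0.42×6.2/(1+1.2)×log₁₀(54.246/37.481)
    = 1.1836 × 0.16056 = 0.19 m

S_c ≈ 0.19 m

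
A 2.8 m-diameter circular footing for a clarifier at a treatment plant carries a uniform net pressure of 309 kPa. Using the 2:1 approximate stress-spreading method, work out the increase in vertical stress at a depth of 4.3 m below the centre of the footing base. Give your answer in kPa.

Δσ_z ≈ 48.1 kPa

By the 2:1 method the load spreads at 1 horizontal : 2 vertical, so at depth z the loaded area has grown by z in each plan dimension:
Δσ ≈ qD²/(D+z)² = 309×2.8²/(2.8+4.3)² = 48.057 kPa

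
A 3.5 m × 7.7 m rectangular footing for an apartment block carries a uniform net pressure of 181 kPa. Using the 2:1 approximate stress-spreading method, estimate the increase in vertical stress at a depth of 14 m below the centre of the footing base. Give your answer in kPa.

Δσ_z ≈ 12.8 kPa

By the 2:1 method the load spreads at 1 horizontal : 2 vertical, so at depth z the loaded area has grown by z in each plan dimension:
Δσ = qBL/((B+z)(L+z)) = 181×3.5×7.7/((3.5+14)(7.7+14)) = 12.845 kPa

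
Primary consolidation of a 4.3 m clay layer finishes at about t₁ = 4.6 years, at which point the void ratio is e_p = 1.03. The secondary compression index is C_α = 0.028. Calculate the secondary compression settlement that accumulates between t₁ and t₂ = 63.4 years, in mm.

Secondary compression: S_s = C_α·H/(1+e_p)·log₁₀(t₂/t₁)
S_s = 0.028×4.3/(1+1.03)×log₁₀(63.4/4.6)
    = 0.05931 × 1.139 = 0.06757 m

S_s ≈ 67.6 mm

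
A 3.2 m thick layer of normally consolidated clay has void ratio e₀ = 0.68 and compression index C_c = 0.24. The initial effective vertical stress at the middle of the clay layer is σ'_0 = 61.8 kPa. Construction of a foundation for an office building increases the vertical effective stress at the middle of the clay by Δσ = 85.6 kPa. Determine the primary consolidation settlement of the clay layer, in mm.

S_c ≈ 173 mm

Final effective stress: σ'_f = σ'_0 + Δσ = 61.8 + 85.6 = 147.4 kPa.
Normally consolidated clay, so the full stress increment lies on the virgin compression line:
S_c = C_c·H/(1+e₀)·log₁₀(σ'_f/σ'_0) = 0.24×3.2/(1+0.68)×log₁₀(147.4/61.8)
    = 0.45714 × 0.37751 = 0.1726 m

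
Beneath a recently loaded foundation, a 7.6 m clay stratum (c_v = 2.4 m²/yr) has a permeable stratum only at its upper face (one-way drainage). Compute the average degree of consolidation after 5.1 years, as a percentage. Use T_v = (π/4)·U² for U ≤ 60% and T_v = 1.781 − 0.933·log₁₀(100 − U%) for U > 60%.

Drainage path length: H_d = H = 7.6 m (single drainage).
T_v = c_v·t/H_d² = 2.4×5.1/7.6² = 0.21191.
T_v = 0.21191 corresponds to the U ≤ 60% branch:
U = √(4T_v/π) = 0.5194

U ≈ 51.9 %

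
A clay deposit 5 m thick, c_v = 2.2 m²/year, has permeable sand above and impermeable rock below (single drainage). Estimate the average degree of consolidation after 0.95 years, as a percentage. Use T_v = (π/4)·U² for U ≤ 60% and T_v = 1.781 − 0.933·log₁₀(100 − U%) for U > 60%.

U ≈ 32.6 %

Drainage path length: H_d = H = 5 m (single drainage).
T_v = c_v·t/H_d² = 2.2×0.95/5² = 0.0836.
T_v = 0.0836 corresponds to the U ≤ 60% branch:
U = √(4T_v/π) = 0.3263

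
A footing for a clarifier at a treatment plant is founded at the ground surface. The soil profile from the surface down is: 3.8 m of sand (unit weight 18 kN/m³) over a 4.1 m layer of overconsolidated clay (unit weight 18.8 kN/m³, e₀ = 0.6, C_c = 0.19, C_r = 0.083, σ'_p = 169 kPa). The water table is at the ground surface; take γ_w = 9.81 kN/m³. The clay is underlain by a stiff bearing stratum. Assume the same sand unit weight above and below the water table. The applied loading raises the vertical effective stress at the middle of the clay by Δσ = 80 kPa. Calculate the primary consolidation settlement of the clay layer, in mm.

S_c ≈ 88.8 mm

Mid-depth of clay below the ground surface: z = 3.8 + 4.1/2 = 5.85 m.
Total vertical stress at mid-clay: σ_v = 18×3.8 + 18.8×2.05 = 106.94 kPa.
Pore pressure: u = 9.81×(5.85 − 0) = 57.389 kPa.
Initial effective stress: σ'_0 = σ_v − u = 106.94 − 57.389 = 49.551 kPa.
Final effective stress: σ'_f = 49.551 + 80 = 129.55 kPa.
σ'_f = 129.55 ≤ σ'_p = 169 kPa, so the clay remains overconsolidated and only the recompression index applies:
S_c = C_r·H/(1+e₀)·log₁₀(σ'_f/σ'_0) = 0.083×4.1/1.6×log₁₀(129.55/49.551)
    = 0.21269 × 0.41738 = 0.08877 m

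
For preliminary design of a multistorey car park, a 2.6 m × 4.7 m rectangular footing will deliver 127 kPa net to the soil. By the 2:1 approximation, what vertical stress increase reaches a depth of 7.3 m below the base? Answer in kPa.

Δσ_z ≈ 13.1 kPa

By the 2:1 method the load spreads at 1 horizontal : 2 vertical, so at depth z the loaded area has grown by z in each plan dimension:
Δσ = qBL/((B+z)(L+z)) = 127×2.6×4.7/((2.6+7.3)(4.7+7.3)) = 13.063 kPa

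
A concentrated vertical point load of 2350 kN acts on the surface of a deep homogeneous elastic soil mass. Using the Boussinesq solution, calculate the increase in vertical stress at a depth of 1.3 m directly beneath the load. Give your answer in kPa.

Δσ_z ≈ 664 kPa

Boussinesq vertical stress below a point load on an elastic half-space:
Δσ_z = 3P/(2πz²) · [1 + (r/z)²]^(−5/2)
r/z = 0/1.3 = 0; [1+(r/z)²]^(−5/2) = 1.
Δσ_z = 3×2350/(2π×1.3²) × 1 = 663.93 × 1 = 663.9 kPa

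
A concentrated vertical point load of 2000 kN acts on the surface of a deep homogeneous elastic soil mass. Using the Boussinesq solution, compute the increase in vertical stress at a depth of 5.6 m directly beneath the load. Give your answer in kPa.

Δσ_z ≈ 30.5 kPa

Boussinesq vertical stress below a point load on an elastic half-space:
Δσ_z = 3P/(2πz²) · [1 + (r/z)²]^(−5/2)
r/z = 0/5.6 = 0; [1+(r/z)²]^(−5/2) = 1.
Δσ_z = 3×2000/(2π×5.6²) × 1 = 30.451 × 1 = 30.45 kPa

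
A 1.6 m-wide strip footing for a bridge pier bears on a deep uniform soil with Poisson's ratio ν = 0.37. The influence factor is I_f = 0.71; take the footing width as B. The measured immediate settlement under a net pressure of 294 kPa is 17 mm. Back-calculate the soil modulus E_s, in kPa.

S_e = q·B·(1−ν²)/E_s · I_f  ⇒  E_s = q·B·(1−ν²)·I_f / S_e.
E_s = 294 × 1.6 × 0.8631 × 0.71 / 0.017 = 16960 kPa

E_s ≈ 17000 kPa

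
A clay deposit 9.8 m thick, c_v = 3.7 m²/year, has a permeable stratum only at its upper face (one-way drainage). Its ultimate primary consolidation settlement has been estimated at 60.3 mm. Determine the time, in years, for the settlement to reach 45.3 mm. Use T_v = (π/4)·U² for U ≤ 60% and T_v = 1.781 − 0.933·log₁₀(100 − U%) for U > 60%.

Drainage path length: H_d = H = 9.8 m (single drainage).
U = S(t)/S_ult = 45.3/60.3 = 0.7512.
U > 60%: T_v = 1.781 − 0.933·log₁₀(100 − 75.124) = 0.47874.
t = T_v·H_d²/c_v = 0.47874×9.8²/3.7 = 12.43 years.

t ≈ 12.4 years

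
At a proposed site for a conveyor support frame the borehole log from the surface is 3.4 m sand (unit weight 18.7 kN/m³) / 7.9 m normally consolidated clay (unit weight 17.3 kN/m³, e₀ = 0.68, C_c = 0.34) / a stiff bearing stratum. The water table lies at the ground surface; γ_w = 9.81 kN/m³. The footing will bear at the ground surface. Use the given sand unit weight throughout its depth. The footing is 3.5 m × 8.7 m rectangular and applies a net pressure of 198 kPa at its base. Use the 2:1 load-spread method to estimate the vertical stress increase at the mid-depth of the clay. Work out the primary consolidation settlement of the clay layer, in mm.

Mid-depth of clay below the ground surface: z = 3.4 + 7.9/2 = 7.35 m.
Total vertical stress at mid-clay: σ_v = 18.7×3.4 + 17.3×3.95 = 131.92 kPa.
Pore pressure: u = 9.81×(7.35 − 0) = 72.103 kPa.
Initial effective stress: σ'_0 = σ_v − u = 131.92 − 72.103 = 59.817 kPa.
Stress increase at mid-clay by the 2:1 spreading method:
Δσ = qBL/((B+z)(L+z)) = 198×3.5×8.7/((3.5+7.35)(8.7+7.35)) = 34.622 kPa
Final effective stress: σ'_f = σ'_0 + Δσ = 59.817 + 34.622 = 94.439 kPa.
Normally consolidated clay, so the full stress increment lies on the virgin compression line:
S_c = C_c·H/(1+e₀)·log₁₀(σ'_f/σ'_0) = 0.34×7.9/(1+0.68)×log₁₀(94.439/59.817)
    = 1.5988 × 0.19833 = 0.3171 m

S_c ≈ 317 mm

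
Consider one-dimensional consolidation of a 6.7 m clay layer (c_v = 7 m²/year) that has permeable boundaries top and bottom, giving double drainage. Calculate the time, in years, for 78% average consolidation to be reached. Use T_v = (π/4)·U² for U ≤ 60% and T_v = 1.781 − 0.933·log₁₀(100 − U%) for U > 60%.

Drainage path length: H_d = H/2 = 3.35 m (double drainage).
U > 60%: T_v = 1.781 − 0.933·log₁₀(100 − 78) = 0.52852.
t = T_v·H_d²/c_v = 0.52852×3.35²/7 = 0.8473 years.

t ≈ 0.847 years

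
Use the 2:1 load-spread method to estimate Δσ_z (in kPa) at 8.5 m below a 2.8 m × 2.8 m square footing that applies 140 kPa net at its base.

By the 2:1 method the load spreads at 1 horizontal : 2 vertical, so at depth z the loaded area has grown by z in each plan dimension:
Δσ = qBL/((B+z)(L+z)) = 140×2.8×2.8/((2.8+8.5)(2.8+8.5)) = 8.5958 kPa

Δσ_z ≈ 8.6 kPa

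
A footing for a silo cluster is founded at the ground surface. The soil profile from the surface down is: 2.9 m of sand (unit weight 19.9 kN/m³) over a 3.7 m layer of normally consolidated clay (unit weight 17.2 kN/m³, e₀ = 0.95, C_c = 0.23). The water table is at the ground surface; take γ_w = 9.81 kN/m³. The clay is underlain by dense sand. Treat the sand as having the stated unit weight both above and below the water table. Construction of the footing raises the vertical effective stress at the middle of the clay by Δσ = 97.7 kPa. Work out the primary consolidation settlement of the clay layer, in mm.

Mid-depth of clay below the ground surface: z = 2.9 + 3.7/2 = 4.75 m.
Total vertical stress at mid-clay: σ_v = 19.9×2.9 + 17.2×1.85 = 89.53 kPa.
Pore pressure: u = 9.81×(4.75 − 0) = 46.598 kPa.
Initial effective stress: σ'_0 = σ_v − u = 89.53 − 46.598 = 42.932 kPa.
Final effective stress: σ'_f = σ'_0 + Δσ = 42.932 + 97.7 = 140.63 kPa.
Normally consolidated clay, so the full stress increment lies on the virgin compression line:
S_c = C_c·H/(1+e₀)·log₁₀(σ'_f/σ'_0) = 0.23×3.7/(1+0.95)×log₁₀(140.63/42.932)
    = 0.43641 × 0.5153 = 0.2249 m

S_c ≈ 225 mm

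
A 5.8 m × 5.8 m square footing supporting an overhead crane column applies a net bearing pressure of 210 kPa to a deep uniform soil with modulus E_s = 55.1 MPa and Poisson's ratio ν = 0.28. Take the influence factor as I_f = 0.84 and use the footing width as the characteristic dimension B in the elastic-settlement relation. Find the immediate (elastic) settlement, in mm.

S_e ≈ 17.1 mm

Immediate (elastic) settlement: S_e = q·B·(1−ν²)/E_s · I_f.
E_s = 55.1 MPa = 55100 kPa.
S_e = 210 × 5.8 × (1 − 0.28²) / 55100 × 0.84
    = 210 × 5.8 × 0.9216 / 55100 × 0.84
    = 0.01711 m = 17.11 mm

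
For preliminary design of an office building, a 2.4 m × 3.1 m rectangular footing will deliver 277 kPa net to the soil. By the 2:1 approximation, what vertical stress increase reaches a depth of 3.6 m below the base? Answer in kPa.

By the 2:1 method the load spreads at 1 horizontal : 2 vertical, so at depth z the loaded area has grown by z in each plan dimension:
Δσ = qBL/((B+z)(L+z)) = 277×2.4×3.1/((2.4+3.6)(3.1+3.6)) = 51.266 kPa

Δσ_z ≈ 51.3 kPa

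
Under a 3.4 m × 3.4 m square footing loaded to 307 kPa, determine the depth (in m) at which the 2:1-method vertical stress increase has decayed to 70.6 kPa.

z ≈ 3.69 m

2:1 spreading — at depth z the loaded area has grown by z in each plan dimension:
qB²/(B+z)² = Δσ_z ⇒ z = B(√(q/Δσ_z) − 1) = 3.4×(√(307/70.6) − 1) = 3.69 m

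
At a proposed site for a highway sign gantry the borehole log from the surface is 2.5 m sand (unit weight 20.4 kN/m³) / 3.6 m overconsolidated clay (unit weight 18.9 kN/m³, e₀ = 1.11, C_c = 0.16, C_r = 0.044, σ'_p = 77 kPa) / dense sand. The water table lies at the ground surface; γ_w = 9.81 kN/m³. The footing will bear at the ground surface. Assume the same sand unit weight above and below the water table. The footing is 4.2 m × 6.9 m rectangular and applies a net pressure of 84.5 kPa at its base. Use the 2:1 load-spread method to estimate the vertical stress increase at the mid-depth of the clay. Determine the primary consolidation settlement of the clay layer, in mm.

S_c ≈ 15.3 mm

Mid-depth of clay below the ground surface: z = 2.5 + 3.6/2 = 4.3 m.
Total vertical stress at mid-clay: σ_v = 20.4×2.5 + 18.9×1.8 = 85.02 kPa.
Pore pressure: u = 9.81×(4.3 − 0) = 42.183 kPa.
Initial effective stress: σ'_0 = σ_v − u = 85.02 − 42.183 = 42.837 kPa.
Stress increase at mid-clay by the 2:1 spreading method:
Δσ = qBL/((B+z)(L+z)) = 84.5×4.2×6.9/((4.2+4.3)(6.9+4.3)) = 25.723 kPa
Final effective stress: σ'_f = 42.837 + 25.723 = 68.56 kPa.
σ'_f = 68.56 ≤ σ'_p = 77 kPa, so the clay remains overconsolidated and only the recompression index applies:
S_c = C_r·H/(1+e₀)·log₁₀(σ'_f/σ'_0) = 0.044×3.6/2.11×log₁₀(68.56/42.837)
    = 0.075073 × 0.20425 = 0.01533 m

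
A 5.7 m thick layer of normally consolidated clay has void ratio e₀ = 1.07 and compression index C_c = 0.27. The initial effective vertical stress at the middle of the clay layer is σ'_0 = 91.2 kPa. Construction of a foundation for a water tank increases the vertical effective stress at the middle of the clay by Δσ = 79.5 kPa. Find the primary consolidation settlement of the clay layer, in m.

Final effective stress: σ'_f = σ'_0 + Δσ = 91.2 + 79.5 = 170.7 kPa.
Normally consolidated clay, so the full stress increment lies on the virgin compression line:
S_c = C_c·H/(1+e₀)·log₁₀(σ'_f/σ'_0) = 0.27×5.7/(1+1.07)×log₁₀(170.7/91.2)
    = 0.74348 × 0.27224 = 0.2024 m

S_c ≈ 0.202 m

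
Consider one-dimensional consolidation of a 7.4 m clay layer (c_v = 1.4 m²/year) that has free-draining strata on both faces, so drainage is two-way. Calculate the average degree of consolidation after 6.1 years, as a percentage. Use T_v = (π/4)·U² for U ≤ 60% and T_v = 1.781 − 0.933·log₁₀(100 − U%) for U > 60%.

Drainage path length: H_d = H/2 = 3.7 m (double drainage).
T_v = c_v·t/H_d² = 1.4×6.1/3.7² = 0.62381.
T_v = 0.62381 corresponds to the U > 60% branch:
U = 1 − 10^((1.781 − T_v)/0.933)/100 = 0.8261

U ≈ 82.6 %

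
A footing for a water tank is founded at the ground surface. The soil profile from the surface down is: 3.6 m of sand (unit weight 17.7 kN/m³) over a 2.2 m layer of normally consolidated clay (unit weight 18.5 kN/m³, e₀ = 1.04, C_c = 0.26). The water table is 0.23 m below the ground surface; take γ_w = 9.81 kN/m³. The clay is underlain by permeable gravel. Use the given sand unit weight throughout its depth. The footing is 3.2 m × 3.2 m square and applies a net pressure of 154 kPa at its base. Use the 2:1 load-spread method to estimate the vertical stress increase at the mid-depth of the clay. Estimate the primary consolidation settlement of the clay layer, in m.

Mid-depth of clay below the ground surface: z = 3.6 + 2.2/2 = 4.7 m.
Total vertical stress at mid-clay: σ_v = 17.7×3.6 + 18.5×1.1 = 84.07 kPa.
Pore pressure: u = 9.81×(4.7 − 0.23) = 43.851 kPa.
Initial effective stress: σ'_0 = σ_v − u = 84.07 − 43.851 = 40.219 kPa.
Stress increase at mid-clay by the 2:1 spreading method:
Δσ = qBL/((B+z)(L+z)) = 154×3.2×3.2/((3.2+4.7)(3.2+4.7)) = 25.268 kPa
Final effective stress: σ'_f = σ'_0 + Δσ = 40.219 + 25.268 = 65.487 kPa.
Normally consolidated clay, so the full stress increment lies on the virgin compression line:
S_c = C_c·H/(1+e₀)·log₁₀(σ'_f/σ'_0) = 0.26×2.2/(1+1.04)×log₁₀(65.487/40.219)
    = 0.28039 × 0.21172 = 0.05936 m

S_c ≈ 0.0594 m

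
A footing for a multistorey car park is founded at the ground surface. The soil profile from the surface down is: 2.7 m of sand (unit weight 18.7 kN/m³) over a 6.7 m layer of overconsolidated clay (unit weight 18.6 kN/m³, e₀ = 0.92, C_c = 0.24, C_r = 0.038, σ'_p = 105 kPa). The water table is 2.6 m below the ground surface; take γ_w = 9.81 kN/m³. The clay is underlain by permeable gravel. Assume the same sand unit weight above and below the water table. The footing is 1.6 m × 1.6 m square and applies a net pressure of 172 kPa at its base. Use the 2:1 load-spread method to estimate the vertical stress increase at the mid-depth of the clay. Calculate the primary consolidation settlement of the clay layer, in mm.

S_c ≈ 5.24 mm

Mid-depth of clay below the ground surface: z = 2.7 + 6.7/2 = 6.05 m.
Total vertical stress at mid-clay: σ_v = 18.7×2.7 + 18.6×3.35 = 112.8 kPa.
Pore pressure: u = 9.81×(6.05 − 2.6) = 33.845 kPa.
Initial effective stress: σ'_0 = σ_v − u = 112.8 − 33.845 = 78.955 kPa.
Stress increase at mid-clay by the 2:1 spreading method:
Δσ = qBL/((B+z)(L+z)) = 172×1.6×1.6/((1.6+6.05)(1.6+6.05)) = 7.5239 kPa
Final effective stress: σ'_f = 78.955 + 7.5239 = 86.479 kPa.
σ'_f = 86.479 ≤ σ'_p = 105 kPa, so the clay remains overconsolidated and only the recompression index applies:
S_c = C_r·H/(1+e₀)·log₁₀(σ'_f/σ'_0) = 0.038×6.7/1.92×log₁₀(86.479/78.955)
    = 0.1326 × 0.039531 = 0.005242 m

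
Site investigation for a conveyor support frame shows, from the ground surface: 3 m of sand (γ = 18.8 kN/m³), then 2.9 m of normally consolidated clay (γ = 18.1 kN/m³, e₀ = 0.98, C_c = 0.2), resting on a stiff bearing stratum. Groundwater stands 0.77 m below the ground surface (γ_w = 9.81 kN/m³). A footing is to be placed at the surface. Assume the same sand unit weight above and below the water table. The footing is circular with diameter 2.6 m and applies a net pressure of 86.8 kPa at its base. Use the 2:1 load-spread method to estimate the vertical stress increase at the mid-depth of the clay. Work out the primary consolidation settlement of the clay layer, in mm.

S_c ≈ 28.8 mm

Mid-depth of clay below the ground surface: z = 3 + 2.9/2 = 4.45 m.
Total vertical stress at mid-clay: σ_v = 18.8×3 + 18.1×1.45 = 82.645 kPa.
Pore pressure: u = 9.81×(4.45 − 0.77) = 36.101 kPa.
Initial effective stress: σ'_0 = σ_v − u = 82.645 − 36.101 = 46.544 kPa.
Stress increase at mid-clay by the 2:1 spreading method:
Δσ ≈ qD²/(D+z)² = 86.8×2.6²/(2.6+4.45)² = 11.806 kPa
Final effective stress: σ'_f = σ'_0 + Δσ = 46.544 + 11.806 = 58.35 kPa.
Normally consolidated clay, so the full stress increment lies on the virgin compression line:
S_c = C_c·H/(1+e₀)·log₁₀(σ'_f/σ'_0) = 0.2×2.9/(1+0.98)×log₁₀(58.35/46.544)
    = 0.29293 × 0.098177 = 0.02876 m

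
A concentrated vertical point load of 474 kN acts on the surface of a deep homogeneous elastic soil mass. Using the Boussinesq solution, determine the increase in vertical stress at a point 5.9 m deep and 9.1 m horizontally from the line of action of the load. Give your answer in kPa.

Boussinesq vertical stress below a point load on an elastic half-space:
Δσ_z = 3P/(2πz²) · [1 + (r/z)²]^(−5/2)
r/z = 9.1/5.9 = 1.5424; [1+(r/z)²]^(−5/2) = 0.047649.
Δσ_z = 3×474/(2π×5.9²) × 0.047649 = 6.5015 × 0.047649 = 0.3098 kPa

Δσ_z ≈ 0.31 kPa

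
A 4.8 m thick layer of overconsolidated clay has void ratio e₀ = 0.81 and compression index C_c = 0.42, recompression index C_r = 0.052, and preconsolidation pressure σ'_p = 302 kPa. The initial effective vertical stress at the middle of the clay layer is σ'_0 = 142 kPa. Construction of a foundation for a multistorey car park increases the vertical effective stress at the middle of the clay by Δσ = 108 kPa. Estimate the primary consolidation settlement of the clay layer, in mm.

Final effective stress: σ'_f = 142 + 108 = 250 kPa.
σ'_f = 250 ≤ σ'_p = 302 kPa, so the clay remains overconsolidated and only the recompression index applies:
S_c = C_r·H/(1+e₀)·log₁₀(σ'_f/σ'_0) = 0.052×4.8/1.81×log₁₀(250/142)
    = 0.1379 × 0.24565 = 0.03387 m

S_c ≈ 33.9 mm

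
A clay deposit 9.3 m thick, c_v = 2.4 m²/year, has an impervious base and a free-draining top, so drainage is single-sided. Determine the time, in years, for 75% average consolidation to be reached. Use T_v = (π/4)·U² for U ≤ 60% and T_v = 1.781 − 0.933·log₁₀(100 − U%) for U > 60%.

t ≈ 17.2 years

Drainage path length: H_d = H = 9.3 m (single drainage).
U > 60%: T_v = 1.781 − 0.933·log₁₀(100 − 75) = 0.47672.
t = T_v·H_d²/c_v = 0.47672×9.3²/2.4 = 17.18 years.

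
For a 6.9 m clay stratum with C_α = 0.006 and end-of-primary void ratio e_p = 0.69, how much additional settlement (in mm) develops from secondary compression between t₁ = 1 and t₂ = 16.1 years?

S_s ≈ 29.6 mm

Secondary compression: S_s = C_α·H/(1+e_p)·log₁₀(t₂/t₁)
S_s = 0.006×6.9/(1+0.69)×log₁₀(16.1/1)
    = 0.0245 × 1.207 = 0.02956 m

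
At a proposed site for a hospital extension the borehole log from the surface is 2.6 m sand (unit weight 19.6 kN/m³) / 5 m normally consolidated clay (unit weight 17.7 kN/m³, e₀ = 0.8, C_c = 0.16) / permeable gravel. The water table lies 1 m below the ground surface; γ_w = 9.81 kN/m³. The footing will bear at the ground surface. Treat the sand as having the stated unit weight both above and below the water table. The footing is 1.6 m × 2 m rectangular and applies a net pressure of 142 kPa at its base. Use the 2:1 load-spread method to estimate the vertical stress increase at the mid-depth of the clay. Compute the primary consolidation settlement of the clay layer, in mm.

S_c ≈ 30.9 mm

Mid-depth of clay below the ground surface: z = 2.6 + 5/2 = 5.1 m.
Total vertical stress at mid-clay: σ_v = 19.6×2.6 + 17.7×2.5 = 95.21 kPa.
Pore pressure: u = 9.81×(5.1 − 1) = 40.221 kPa.
Initial effective stress: σ'_0 = σ_v − u = 95.21 − 40.221 = 54.989 kPa.
Stress increase at mid-clay by the 2:1 spreading method:
Δσ = qBL/((B+z)(L+z)) = 142×1.6×2/((1.6+5.1)(2+5.1)) = 9.5522 kPa
Final effective stress: σ'_f = σ'_0 + Δσ = 54.989 + 9.5522 = 64.541 kPa.
Normally consolidated clay, so the full stress increment lies on the virgin compression line:
S_c = C_c·H/(1+e₀)·log₁₀(σ'_f/σ'_0) = 0.16×5/(1+0.8)×log₁₀(64.541/54.989)
    = 0.44444 × 0.06956 = 0.03092 m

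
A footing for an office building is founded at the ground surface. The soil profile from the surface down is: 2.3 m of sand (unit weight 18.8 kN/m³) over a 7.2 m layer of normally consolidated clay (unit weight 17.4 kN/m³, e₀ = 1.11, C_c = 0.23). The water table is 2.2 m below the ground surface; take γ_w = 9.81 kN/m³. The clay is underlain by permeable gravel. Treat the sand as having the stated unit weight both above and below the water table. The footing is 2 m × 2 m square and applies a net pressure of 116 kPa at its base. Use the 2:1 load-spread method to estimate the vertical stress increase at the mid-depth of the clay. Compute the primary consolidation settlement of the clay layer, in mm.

Mid-depth of clay below the ground surface: z = 2.3 + 7.2/2 = 5.9 m.
Total vertical stress at mid-clay: σ_v = 18.8×2.3 + 17.4×3.6 = 105.88 kPa.
Pore pressure: u = 9.81×(5.9 − 2.2) = 36.297 kPa.
Initial effective stress: σ'_0 = σ_v − u = 105.88 − 36.297 = 69.583 kPa.
Stress increase at mid-clay by the 2:1 spreading method:
Δσ = qBL/((B+z)(L+z)) = 116×2×2/((2+5.9)(2+5.9)) = 7.4347 kPa
Final effective stress: σ'_f = σ'_0 + Δσ = 69.583 + 7.4347 = 77.018 kPa.
Normally consolidated clay, so the full stress increment lies on the virgin compression line:
S_c = C_c·H/(1+e₀)·log₁₀(σ'_f/σ'_0) = 0.23×7.2/(1+1.11)×log₁₀(77.018/69.583)
    = 0.78483 × 0.044089 = 0.0346 m

S_c ≈ 34.6 mm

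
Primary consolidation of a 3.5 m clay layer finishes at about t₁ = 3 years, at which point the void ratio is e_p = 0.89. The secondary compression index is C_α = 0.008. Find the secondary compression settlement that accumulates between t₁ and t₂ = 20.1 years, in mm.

S_s ≈ 12.2 mm

Secondary compression: S_s = C_α·H/(1+e_p)·log₁₀(t₂/t₁)
S_s = 0.008×3.5/(1+0.89)×log₁₀(20.1/3)
    = 0.01481 × 0.8261 = 0.01224 m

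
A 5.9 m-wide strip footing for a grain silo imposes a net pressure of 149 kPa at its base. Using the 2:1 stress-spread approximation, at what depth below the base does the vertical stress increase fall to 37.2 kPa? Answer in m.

z ≈ 17.7 m

2:1 spreading — at depth z the loaded area has grown by z in each plan dimension:
qB/(B+z) = Δσ_z ⇒ z = qB/Δσ_z − B = 149×5.9/37.2 − 5.9 = 17.73 m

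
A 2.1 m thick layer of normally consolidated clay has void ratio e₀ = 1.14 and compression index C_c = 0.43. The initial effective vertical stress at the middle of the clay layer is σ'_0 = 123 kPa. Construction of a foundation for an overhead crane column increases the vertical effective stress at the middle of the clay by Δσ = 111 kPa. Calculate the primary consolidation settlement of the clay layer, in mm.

Final effective stress: σ'_f = σ'_0 + Δσ = 123 + 111 = 234 kPa.
Normally consolidated clay, so the full stress increment lies on the virgin compression line:
S_c = C_c·H/(1+e₀)·log₁₀(σ'_f/σ'_0) = 0.43×2.1/(1+1.14)×log₁₀(234/123)
    = 0.42196 × 0.27931 = 0.1179 m

S_c ≈ 118 mm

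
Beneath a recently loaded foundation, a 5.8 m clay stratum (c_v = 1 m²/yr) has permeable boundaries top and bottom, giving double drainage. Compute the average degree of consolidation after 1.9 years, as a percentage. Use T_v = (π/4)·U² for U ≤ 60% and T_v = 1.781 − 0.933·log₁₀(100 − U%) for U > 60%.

U ≈ 53.6 %

Drainage path length: H_d = H/2 = 2.9 m (double drainage).
T_v = c_v·t/H_d² = 1×1.9/2.9² = 0.22592.
T_v = 0.22592 corresponds to the U ≤ 60% branch:
U = √(4T_v/π) = 0.5363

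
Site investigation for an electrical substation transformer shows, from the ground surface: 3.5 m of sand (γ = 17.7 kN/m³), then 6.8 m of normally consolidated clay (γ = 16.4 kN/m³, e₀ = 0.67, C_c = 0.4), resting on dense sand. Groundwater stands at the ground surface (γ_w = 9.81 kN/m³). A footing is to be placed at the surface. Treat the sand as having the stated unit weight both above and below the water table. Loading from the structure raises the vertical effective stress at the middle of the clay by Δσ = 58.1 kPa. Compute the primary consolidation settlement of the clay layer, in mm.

S_c ≈ 545 mm

Mid-depth of clay below the ground surface: z = 3.5 + 6.8/2 = 6.9 m.
Total vertical stress at mid-clay: σ_v = 17.7×3.5 + 16.4×3.4 = 117.71 kPa.
Pore pressure: u = 9.81×(6.9 − 0) = 67.689 kPa.
Initial effective stress: σ'_0 = σ_v − u = 117.71 − 67.689 = 50.021 kPa.
Final effective stress: σ'_f = σ'_0 + Δσ = 50.021 + 58.1 = 108.12 kPa.
Normally consolidated clay, so the full stress increment lies on the virgin compression line:
S_c = C_c·H/(1+e₀)·log₁₀(σ'_f/σ'_0) = 0.4×6.8/(1+0.67)×log₁₀(108.12/50.021)
    = 1.6287 × 0.33475 = 0.5452 m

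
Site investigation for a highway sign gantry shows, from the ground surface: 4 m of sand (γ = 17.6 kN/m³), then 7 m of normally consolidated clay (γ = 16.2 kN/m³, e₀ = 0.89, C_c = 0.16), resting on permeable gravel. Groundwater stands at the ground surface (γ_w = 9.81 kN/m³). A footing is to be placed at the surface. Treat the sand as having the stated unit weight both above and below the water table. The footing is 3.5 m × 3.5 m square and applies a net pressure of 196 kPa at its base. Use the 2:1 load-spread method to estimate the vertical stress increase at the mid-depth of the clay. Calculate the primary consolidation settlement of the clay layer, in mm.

Mid-depth of clay below the ground surface: z = 4 + 7/2 = 7.5 m.
Total vertical stress at mid-clay: σ_v = 17.6×4 + 16.2×3.5 = 127.1 kPa.
Pore pressure: u = 9.81×(7.5 − 0) = 73.575 kPa.
Initial effective stress: σ'_0 = σ_v − u = 127.1 − 73.575 = 53.525 kPa.
Stress increase at mid-clay by the 2:1 spreading method:
Δσ = qBL/((B+z)(L+z)) = 196×3.5×3.5/((3.5+7.5)(3.5+7.5)) = 19.843 kPa
Final effective stress: σ'_f = σ'_0 + Δσ = 53.525 + 19.843 = 73.368 kPa.
Normally consolidated clay, so the full stress increment lies on the virgin compression line:
S_c = C_c·H/(1+e₀)·log₁₀(σ'_f/σ'_0) = 0.16×7/(1+0.89)×log₁₀(73.368/53.525)
    = 0.59259 × 0.13695 = 0.08116 m

S_c ≈ 81.2 mm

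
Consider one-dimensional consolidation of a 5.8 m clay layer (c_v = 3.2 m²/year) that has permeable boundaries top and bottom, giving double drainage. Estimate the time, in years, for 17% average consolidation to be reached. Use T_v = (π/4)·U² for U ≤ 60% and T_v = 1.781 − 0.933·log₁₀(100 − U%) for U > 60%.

Drainage path length: H_d = H/2 = 2.9 m (double drainage).
U ≤ 60%: T_v = (π/4)·U² = (π/4)×0.17² = 0.022698.
t = T_v·H_d²/c_v = 0.022698×2.9²/3.2 = 0.05965 years.

t ≈ 0.0597 years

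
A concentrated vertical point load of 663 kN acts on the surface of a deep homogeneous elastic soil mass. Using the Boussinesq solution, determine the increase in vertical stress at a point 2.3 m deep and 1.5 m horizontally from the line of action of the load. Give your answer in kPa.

Boussinesq vertical stress below a point load on an elastic half-space:
Δσ_z = 3P/(2πz²) · [1 + (r/z)²]^(−5/2)
r/z = 1.5/2.3 = 0.65217; [1+(r/z)²]^(−5/2) = 0.4123.
Δσ_z = 3×663/(2π×2.3²) × 0.4123 = 59.841 × 0.4123 = 24.67 kPa

Δσ_z ≈ 24.7 kPa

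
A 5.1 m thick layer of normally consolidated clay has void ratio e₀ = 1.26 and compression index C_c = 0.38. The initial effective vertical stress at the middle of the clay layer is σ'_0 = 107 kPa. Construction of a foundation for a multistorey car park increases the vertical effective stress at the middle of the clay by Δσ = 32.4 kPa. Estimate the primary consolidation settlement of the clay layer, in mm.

Final effective stress: σ'_f = σ'_0 + Δσ = 107 + 32.4 = 139.4 kPa.
Normally consolidated clay, so the full stress increment lies on the virgin compression line:
S_c = C_c·H/(1+e₀)·log₁₀(σ'_f/σ'_0) = 0.38×5.1/(1+1.26)×log₁₀(139.4/107)
    = 0.85752 × 0.11488 = 0.09851 m

S_c ≈ 98.5 mm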